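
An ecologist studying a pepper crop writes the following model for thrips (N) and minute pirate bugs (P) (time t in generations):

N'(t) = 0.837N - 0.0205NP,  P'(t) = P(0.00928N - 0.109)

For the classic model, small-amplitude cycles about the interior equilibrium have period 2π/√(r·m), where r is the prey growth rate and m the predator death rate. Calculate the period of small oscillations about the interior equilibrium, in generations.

Here r = 0.837 and m = 0.109, so r·m = 0.0912.
ω = √0.0912 = 0.302 per generation, hence T = 2π/ω ≈ 20.8 generations.

T ≈ 20.8 generations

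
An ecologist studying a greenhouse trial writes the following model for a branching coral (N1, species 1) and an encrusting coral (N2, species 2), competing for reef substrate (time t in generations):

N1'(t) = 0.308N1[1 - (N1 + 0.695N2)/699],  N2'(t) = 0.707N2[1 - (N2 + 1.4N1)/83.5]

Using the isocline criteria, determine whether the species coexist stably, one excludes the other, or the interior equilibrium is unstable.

species 1 excludes species 2

Compare the nullcline intercepts: K1/α12 = 699/0.695 = 1010 > K2 = 83.5; K2/α21 = 83.5/1.4 = 59.6 < K1 = 699.
Since the inequalities point opposite ways, species 1 can invade but species 2 cannot.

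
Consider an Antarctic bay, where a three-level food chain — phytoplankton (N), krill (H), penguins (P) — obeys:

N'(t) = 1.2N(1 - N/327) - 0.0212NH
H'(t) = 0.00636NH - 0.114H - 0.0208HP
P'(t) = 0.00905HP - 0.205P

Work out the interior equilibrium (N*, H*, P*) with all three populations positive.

N* ≈ 196, H* ≈ 22.7, P* ≈ 54.5

From dP/dt = 0: 0.00905H* = 0.205, so H* = 22.7.
From dN/dt = 0: 1.2(1 - N*/327) = 0.0212·22.7, giving N* = 327·(1 - 0.4) = 196.
From dH/dt = 0: 0.00636·196 - 0.114 = 0.0208P*, so P* = 1.13/0.0208 = 54.5.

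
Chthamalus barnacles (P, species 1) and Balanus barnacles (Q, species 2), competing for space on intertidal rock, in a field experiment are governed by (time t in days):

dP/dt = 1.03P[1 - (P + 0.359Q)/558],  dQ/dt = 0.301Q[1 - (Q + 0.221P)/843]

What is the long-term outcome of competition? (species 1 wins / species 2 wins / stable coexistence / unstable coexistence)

Compare the nullcline intercepts: K1/α12 = 558/0.359 = 1550 > K2 = 843; K2/α21 = 843/0.221 = 3810 > K1 = 558.
Since both inequalities hold, each species can invade when rare, so the interior equilibrium is stable.

stable coexistence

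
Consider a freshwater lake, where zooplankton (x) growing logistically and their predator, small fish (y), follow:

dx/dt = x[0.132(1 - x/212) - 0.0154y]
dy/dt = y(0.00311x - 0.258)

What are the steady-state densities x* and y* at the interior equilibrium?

x* ≈ 83, y* ≈ 5.22

From dy/dt = 0 with y > 0: 0.00311x* = 0.258, so x* = 83.
Substitute into dx/dt = 0: 0.132(1 - 83/212) = 0.0154y*.
The bracket is 0.609, giving y* = 0.0803/0.0154 = 5.22.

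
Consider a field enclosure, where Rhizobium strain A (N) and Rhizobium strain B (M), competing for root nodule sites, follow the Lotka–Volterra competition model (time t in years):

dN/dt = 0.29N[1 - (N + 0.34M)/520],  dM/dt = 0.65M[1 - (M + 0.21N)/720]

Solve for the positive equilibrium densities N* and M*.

Setting both brackets to zero gives the nullclines N + 0.34M = 520 and 0.21N + M = 720.
Substituting M = 720 - 0.21N into the first: N(1 - 0.34·0.21) = 520 - 0.34·720.
So N* = 275/0.929 = 296, and then M* = 720 - 0.21·296 = 658.

N* ≈ 296, M* ≈ 658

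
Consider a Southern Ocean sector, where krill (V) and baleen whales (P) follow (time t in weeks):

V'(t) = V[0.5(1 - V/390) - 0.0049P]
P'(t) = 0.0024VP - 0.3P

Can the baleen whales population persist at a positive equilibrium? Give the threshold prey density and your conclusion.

Threshold V = 125; K > 125, so yes, the predator persists.

The predator equation gives dP/dt > 0 only when V > 0.3/0.0024 = 125.
Without the predator, V → K = 390. Since 390 > 125, the predator can invade and persist.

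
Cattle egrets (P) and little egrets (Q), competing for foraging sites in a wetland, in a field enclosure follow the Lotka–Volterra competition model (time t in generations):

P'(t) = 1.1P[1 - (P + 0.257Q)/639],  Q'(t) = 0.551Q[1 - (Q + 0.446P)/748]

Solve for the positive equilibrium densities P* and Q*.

Setting both brackets to zero gives the nullclines P + 0.257Q = 639 and 0.446P + Q = 748.
Substituting Q = 748 - 0.446P into the first: P(1 - 0.257·0.446) = 639 - 0.257·748.
So P* = 447/0.885 = 505, and then Q* = 748 - 0.446·505 = 523.

P* ≈ 505, Q* ≈ 523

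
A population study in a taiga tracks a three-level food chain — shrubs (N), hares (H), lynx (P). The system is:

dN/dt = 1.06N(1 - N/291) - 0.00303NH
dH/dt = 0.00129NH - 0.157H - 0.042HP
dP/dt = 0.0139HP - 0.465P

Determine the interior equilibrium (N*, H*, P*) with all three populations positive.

N* ≈ 263, H* ≈ 33.5, P* ≈ 4.35

From dP/dt = 0: 0.0139H* = 0.465, so H* = 33.5.
From dN/dt = 0: 1.06(1 - N*/291) = 0.00303·33.5, giving N* = 291·(1 - 0.0956) = 263.
From dH/dt = 0: 0.00129·263 - 0.157 = 0.042P*, so P* = 0.182/0.042 = 4.35.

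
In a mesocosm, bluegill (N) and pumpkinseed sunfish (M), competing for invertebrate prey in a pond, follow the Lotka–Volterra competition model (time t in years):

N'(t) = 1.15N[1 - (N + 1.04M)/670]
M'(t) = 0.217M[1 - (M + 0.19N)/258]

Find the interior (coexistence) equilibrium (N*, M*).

N* ≈ 501, M* ≈ 163

Setting both brackets to zero gives the nullclines N + 1.04M = 670 and 0.19N + M = 258.
Substituting M = 258 - 0.19N into the first: N(1 - 1.04·0.19) = 670 - 1.04·258.
So N* = 402/0.802 = 501, and then M* = 258 - 0.19·501 = 163.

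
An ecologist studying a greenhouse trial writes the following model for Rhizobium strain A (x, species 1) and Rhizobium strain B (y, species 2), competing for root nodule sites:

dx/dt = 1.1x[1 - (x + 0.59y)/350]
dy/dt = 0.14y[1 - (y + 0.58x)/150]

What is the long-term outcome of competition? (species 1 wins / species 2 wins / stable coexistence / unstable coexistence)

Compare the nullcline intercepts: K1/α12 = 350/0.59 = 593 > K2 = 150; K2/α21 = 150/0.58 = 259 < K1 = 350.
Since the inequalities point opposite ways, species 1 can invade but species 2 cannot.

species 1 excludes species 2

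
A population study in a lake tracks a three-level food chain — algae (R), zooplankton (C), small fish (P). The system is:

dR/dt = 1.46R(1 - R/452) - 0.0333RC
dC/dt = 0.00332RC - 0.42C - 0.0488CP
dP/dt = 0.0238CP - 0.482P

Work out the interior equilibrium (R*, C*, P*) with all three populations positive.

R* ≈ 243, C* ≈ 20.3, P* ≈ 7.94

From dP/dt = 0: 0.0238C* = 0.482, so C* = 20.3.
From dR/dt = 0: 1.46(1 - R*/452) = 0.0333·20.3, giving R* = 452·(1 - 0.462) = 243.
From dC/dt = 0: 0.00332·243 - 0.42 = 0.0488P*, so P* = 0.387/0.0488 = 7.94.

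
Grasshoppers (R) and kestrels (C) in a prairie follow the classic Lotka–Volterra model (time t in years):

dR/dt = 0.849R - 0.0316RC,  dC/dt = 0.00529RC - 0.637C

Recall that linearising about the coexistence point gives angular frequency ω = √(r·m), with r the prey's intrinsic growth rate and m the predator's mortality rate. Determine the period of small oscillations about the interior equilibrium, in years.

Here r = 0.849 and m = 0.637, so r·m = 0.541.
ω = √0.541 = 0.735 per year, hence T = 2π/ω ≈ 8.54 years.

T ≈ 8.54 years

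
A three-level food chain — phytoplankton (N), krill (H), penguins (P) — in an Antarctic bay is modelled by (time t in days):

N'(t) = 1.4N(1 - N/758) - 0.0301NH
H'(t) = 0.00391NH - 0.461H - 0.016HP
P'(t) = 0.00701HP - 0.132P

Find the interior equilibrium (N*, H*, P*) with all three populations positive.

N* ≈ 451, H* ≈ 18.8, P* ≈ 81.4

From dP/dt = 0: 0.00701H* = 0.132, so H* = 18.8.
From dN/dt = 0: 1.4(1 - N*/758) = 0.0301·18.8, giving N* = 758·(1 - 0.405) = 451.
From dH/dt = 0: 0.00391·451 - 0.461 = 0.016P*, so P* = 1.3/0.016 = 81.4.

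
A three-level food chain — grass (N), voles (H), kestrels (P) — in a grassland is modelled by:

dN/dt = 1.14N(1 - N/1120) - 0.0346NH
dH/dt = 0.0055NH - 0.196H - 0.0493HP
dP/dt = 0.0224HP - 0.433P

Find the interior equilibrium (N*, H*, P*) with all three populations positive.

From dP/dt = 0: 0.0224H* = 0.433, so H* = 19.3.
From dN/dt = 0: 1.14(1 - N*/1120) = 0.0346·19.3, giving N* = 1120·(1 - 0.587) = 463.
From dH/dt = 0: 0.0055·463 - 0.196 = 0.0493P*, so P* = 2.35/0.0493 = 47.7.

N* ≈ 463, H* ≈ 19.3, P* ≈ 47.7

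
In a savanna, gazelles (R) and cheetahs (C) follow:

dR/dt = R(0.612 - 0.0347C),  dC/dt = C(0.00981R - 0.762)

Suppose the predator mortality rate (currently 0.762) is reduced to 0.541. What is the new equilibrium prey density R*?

R* ≈ 55.1

At the interior fixed point, setting dC/dt = 0 with C > 0 fixes R* = (predator death rate)/(RC coefficient) — independent of the other coefficients.
With the change, R* = 0.541/0.00981 = 55.1; it falls from 77.7.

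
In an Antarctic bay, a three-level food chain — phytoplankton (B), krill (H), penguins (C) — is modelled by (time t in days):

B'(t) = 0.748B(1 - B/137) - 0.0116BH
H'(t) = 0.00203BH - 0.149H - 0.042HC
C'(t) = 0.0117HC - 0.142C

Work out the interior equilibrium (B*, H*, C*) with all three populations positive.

B* ≈ 111, H* ≈ 12.1, C* ≈ 1.83

From dC/dt = 0: 0.0117H* = 0.142, so H* = 12.1.
From dB/dt = 0: 0.748(1 - B*/137) = 0.0116·12.1, giving B* = 137·(1 - 0.188) = 111.
From dH/dt = 0: 0.00203·111 - 0.149 = 0.042C*, so C* = 0.0768/0.042 = 1.83.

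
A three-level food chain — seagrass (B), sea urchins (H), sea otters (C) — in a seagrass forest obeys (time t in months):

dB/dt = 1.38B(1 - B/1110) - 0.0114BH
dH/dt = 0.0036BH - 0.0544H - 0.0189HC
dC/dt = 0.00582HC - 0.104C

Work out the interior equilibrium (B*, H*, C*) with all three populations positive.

B* ≈ 946, H* ≈ 17.9, C* ≈ 177

From dC/dt = 0: 0.00582H* = 0.104, so H* = 17.9.
From dB/dt = 0: 1.38(1 - B*/1110) = 0.0114·17.9, giving B* = 1110·(1 - 0.148) = 946.
From dH/dt = 0: 0.0036·946 - 0.0544 = 0.0189C*, so C* = 3.35/0.0189 = 177.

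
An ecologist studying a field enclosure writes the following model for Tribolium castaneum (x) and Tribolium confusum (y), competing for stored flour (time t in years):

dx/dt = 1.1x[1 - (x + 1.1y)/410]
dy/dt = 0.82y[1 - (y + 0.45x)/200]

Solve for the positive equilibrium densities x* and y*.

Setting both brackets to zero gives the nullclines x + 1.1y = 410 and 0.45x + y = 200.
Substituting y = 200 - 0.45x into the first: x(1 - 1.1·0.45) = 410 - 1.1·200.
So x* = 190/0.505 = 376, and then y* = 200 - 0.45·376 = 30.7.

x* ≈ 376, y* ≈ 30.7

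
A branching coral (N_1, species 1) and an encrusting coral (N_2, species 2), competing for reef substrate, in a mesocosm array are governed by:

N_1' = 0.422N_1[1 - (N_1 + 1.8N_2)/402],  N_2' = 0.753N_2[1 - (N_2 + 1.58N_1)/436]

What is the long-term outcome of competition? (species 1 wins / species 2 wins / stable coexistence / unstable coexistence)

unstable coexistence (outcome depends on initial conditions)

Compare the nullcline intercepts: K1/α12 = 402/1.8 = 223 < K2 = 436; K2/α21 = 436/1.58 = 276 < K1 = 402.
Since both are reversed, neither can invade when rare; the interior point is a saddle.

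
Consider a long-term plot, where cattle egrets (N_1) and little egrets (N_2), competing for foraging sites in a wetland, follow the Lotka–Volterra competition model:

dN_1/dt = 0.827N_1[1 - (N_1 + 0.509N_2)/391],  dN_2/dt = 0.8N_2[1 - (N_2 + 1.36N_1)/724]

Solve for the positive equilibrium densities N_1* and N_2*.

Setting both brackets to zero gives the nullclines N_1 + 0.509N_2 = 391 and 1.36N_1 + N_2 = 724.
Substituting N_2 = 724 - 1.36N_1 into the first: N_1(1 - 0.509·1.36) = 391 - 0.509·724.
So N_1* = 22.5/0.308 = 73.1, and then N_2* = 724 - 1.36·73.1 = 625.

N_1* ≈ 73.1, N_2* ≈ 625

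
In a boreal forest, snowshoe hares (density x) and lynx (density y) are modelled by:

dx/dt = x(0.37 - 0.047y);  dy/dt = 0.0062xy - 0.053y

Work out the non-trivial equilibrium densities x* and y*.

Set dy/dt = 0 with y > 0: 0.0062x - 0.053 = 0, so x* = 0.053/0.0062 = 8.55.
Set dx/dt = 0 with x > 0: 0.37 - 0.047y = 0, so y* = 0.37/0.047 = 7.87.

x* ≈ 8.55, y* ≈ 7.87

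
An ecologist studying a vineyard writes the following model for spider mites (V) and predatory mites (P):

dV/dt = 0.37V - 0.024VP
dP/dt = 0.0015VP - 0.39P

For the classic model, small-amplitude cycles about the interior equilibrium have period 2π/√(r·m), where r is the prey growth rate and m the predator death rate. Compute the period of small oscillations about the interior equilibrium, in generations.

Here r = 0.37 and m = 0.39, so r·m = 0.144.
ω = √0.144 = 0.38 per generation, hence T = 2π/ω ≈ 16.5 generations.

T ≈ 16.5 generations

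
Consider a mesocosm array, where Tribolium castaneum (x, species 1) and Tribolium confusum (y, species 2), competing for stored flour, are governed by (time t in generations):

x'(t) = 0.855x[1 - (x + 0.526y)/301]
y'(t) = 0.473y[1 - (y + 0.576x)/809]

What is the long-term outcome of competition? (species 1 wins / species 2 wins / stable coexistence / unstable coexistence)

species 2 excludes species 1

Compare the nullcline intercepts: K1/α12 = 301/0.526 = 572 < K2 = 809; K2/α21 = 809/0.576 = 1400 > K1 = 301.
Since the inequalities point opposite ways, species 2 can invade but species 1 cannot.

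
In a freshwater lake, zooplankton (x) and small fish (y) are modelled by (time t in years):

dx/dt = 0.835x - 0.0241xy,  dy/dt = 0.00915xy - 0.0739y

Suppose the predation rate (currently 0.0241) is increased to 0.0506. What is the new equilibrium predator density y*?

At the interior fixed point, setting dx/dt = 0 with x > 0 fixes y* = (prey growth rate)/(xy coefficient) — independent of the other coefficients.
With the change, y* = 0.835/0.0506 = 16.5; it falls from 34.6.

y* ≈ 16.5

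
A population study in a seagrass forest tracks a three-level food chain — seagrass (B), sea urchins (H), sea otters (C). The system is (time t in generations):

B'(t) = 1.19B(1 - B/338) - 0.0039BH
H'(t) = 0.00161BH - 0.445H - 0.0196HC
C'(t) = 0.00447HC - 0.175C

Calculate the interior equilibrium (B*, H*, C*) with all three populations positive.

From dC/dt = 0: 0.00447H* = 0.175, so H* = 39.1.
From dB/dt = 0: 1.19(1 - B*/338) = 0.0039·39.1, giving B* = 338·(1 - 0.128) = 295.
From dH/dt = 0: 0.00161·295 - 0.445 = 0.0196C*, so C* = 0.0294/0.0196 = 1.5.

B* ≈ 295, H* ≈ 39.1, C* ≈ 1.5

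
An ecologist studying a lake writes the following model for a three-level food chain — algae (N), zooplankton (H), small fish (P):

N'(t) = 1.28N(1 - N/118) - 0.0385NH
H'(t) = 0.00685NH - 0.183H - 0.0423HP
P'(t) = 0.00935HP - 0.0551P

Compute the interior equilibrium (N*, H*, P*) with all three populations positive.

From dP/dt = 0: 0.00935H* = 0.0551, so H* = 5.89.
From dN/dt = 0: 1.28(1 - N*/118) = 0.0385·5.89, giving N* = 118·(1 - 0.177) = 97.1.
From dH/dt = 0: 0.00685·97.1 - 0.183 = 0.0423P*, so P* = 0.482/0.0423 = 11.4.

N* ≈ 97.1, H* ≈ 5.89, P* ≈ 11.4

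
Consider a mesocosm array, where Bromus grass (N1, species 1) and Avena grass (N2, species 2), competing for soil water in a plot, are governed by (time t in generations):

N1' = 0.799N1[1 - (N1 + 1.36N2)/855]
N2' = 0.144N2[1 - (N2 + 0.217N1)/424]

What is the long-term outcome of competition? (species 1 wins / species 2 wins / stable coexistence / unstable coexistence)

stable coexistence

Compare the nullcline intercepts: K1/α12 = 855/1.36 = 629 > K2 = 424; K2/α21 = 424/0.217 = 1950 > K1 = 855.
Since both inequalities hold, each species can invade when rare, so the interior equilibrium is stable.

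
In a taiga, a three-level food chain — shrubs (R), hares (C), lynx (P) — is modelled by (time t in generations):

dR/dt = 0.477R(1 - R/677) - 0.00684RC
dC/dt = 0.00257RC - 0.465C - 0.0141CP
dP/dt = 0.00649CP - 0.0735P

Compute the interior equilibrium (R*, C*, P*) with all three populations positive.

R* ≈ 567, C* ≈ 11.3, P* ≈ 70.4

From dP/dt = 0: 0.00649C* = 0.0735, so C* = 11.3.
From dR/dt = 0: 0.477(1 - R*/677) = 0.00684·11.3, giving R* = 677·(1 - 0.162) = 567.
From dC/dt = 0: 0.00257·567 - 0.465 = 0.0141P*, so P* = 0.992/0.0141 = 70.4.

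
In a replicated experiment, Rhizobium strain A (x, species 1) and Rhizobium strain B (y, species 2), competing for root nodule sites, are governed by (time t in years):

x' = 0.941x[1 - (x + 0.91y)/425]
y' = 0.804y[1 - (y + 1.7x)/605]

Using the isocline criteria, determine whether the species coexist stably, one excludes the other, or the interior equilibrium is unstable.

unstable coexistence (outcome depends on initial conditions)

Compare the nullcline intercepts: K1/α12 = 425/0.91 = 467 < K2 = 605; K2/α21 = 605/1.7 = 356 < K1 = 425.
Since both are reversed, neither can invade when rare; the interior point is a saddle.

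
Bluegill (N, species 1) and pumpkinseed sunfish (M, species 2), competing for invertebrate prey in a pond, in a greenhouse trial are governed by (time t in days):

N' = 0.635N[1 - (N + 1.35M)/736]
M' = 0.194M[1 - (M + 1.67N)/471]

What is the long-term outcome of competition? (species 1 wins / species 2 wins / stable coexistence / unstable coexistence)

species 1 excludes species 2

Compare the nullcline intercepts: K1/α12 = 736/1.35 = 545 > K2 = 471; K2/α21 = 471/1.67 = 282 < K1 = 736.
Since the inequalities point opposite ways, species 1 can invade but species 2 cannot.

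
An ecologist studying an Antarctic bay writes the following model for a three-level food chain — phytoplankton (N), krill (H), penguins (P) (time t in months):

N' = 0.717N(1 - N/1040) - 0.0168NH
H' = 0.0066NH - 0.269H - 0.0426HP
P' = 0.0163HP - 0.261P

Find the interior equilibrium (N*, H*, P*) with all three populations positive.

From dP/dt = 0: 0.0163H* = 0.261, so H* = 16.
From dN/dt = 0: 0.717(1 - N*/1040) = 0.0168·16, giving N* = 1040·(1 - 0.375) = 650.
From dH/dt = 0: 0.0066·650 - 0.269 = 0.0426P*, so P* = 4.02/0.0426 = 94.4.

N* ≈ 650, H* ≈ 16, P* ≈ 94.4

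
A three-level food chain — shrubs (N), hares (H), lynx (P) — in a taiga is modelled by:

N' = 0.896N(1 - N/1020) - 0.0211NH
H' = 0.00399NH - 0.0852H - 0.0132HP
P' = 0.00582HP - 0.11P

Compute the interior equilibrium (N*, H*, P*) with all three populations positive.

N* ≈ 566, H* ≈ 18.9, P* ≈ 165

From dP/dt = 0: 0.00582H* = 0.11, so H* = 18.9.
From dN/dt = 0: 0.896(1 - N*/1020) = 0.0211·18.9, giving N* = 1020·(1 - 0.445) = 566.
From dH/dt = 0: 0.00399·566 - 0.0852 = 0.0132P*, so P* = 2.17/0.0132 = 165.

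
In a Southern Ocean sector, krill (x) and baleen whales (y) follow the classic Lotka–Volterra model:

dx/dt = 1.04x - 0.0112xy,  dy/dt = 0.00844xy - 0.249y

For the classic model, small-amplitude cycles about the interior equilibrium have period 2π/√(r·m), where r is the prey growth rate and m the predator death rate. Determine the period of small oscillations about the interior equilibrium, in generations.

Here r = 1.04 and m = 0.249, so r·m = 0.259.
ω = √0.259 = 0.509 per generation, hence T = 2π/ω ≈ 12.3 generations.

T ≈ 12.3 generations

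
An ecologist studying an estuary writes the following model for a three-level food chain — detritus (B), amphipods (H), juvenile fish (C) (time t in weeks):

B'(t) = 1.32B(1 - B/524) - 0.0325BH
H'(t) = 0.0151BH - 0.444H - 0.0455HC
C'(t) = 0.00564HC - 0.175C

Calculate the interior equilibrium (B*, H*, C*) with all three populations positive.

B* ≈ 124, H* ≈ 31, C* ≈ 31.3

From dC/dt = 0: 0.00564H* = 0.175, so H* = 31.
From dB/dt = 0: 1.32(1 - B*/524) = 0.0325·31, giving B* = 524·(1 - 0.764) = 124.
From dH/dt = 0: 0.0151·124 - 0.444 = 0.0455C*, so C* = 1.42/0.0455 = 31.3.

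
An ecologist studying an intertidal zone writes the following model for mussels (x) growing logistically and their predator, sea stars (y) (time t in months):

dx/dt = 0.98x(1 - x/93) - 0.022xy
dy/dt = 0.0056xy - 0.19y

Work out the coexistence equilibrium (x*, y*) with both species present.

x* ≈ 33.9, y* ≈ 28.3

From dy/dt = 0 with y > 0: 0.0056x* = 0.19, so x* = 33.9.
Substitute into dx/dt = 0: 0.98(1 - 33.9/93) = 0.022y*.
The bracket is 0.635, giving y* = 0.622/0.022 = 28.3.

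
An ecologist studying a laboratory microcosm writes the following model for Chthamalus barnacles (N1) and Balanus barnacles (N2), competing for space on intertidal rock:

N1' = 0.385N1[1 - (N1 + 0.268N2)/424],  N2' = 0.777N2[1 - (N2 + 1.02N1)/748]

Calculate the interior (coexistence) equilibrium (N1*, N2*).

N1* ≈ 308, N2* ≈ 434

Setting both brackets to zero gives the nullclines N1 + 0.268N2 = 424 and 1.02N1 + N2 = 748.
Substituting N2 = 748 - 1.02N1 into the first: N1(1 - 0.268·1.02) = 424 - 0.268·748.
So N1* = 224/0.727 = 308, and then N2* = 748 - 1.02·308 = 434.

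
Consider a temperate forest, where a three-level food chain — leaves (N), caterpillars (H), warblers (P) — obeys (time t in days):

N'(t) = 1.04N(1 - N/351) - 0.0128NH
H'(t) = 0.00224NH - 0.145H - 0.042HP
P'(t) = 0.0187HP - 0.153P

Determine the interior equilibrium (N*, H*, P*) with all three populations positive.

N* ≈ 316, H* ≈ 8.18, P* ≈ 13.4

From dP/dt = 0: 0.0187H* = 0.153, so H* = 8.18.
From dN/dt = 0: 1.04(1 - N*/351) = 0.0128·8.18, giving N* = 351·(1 - 0.101) = 316.
From dH/dt = 0: 0.00224·316 - 0.145 = 0.042P*, so P* = 0.562/0.042 = 13.4.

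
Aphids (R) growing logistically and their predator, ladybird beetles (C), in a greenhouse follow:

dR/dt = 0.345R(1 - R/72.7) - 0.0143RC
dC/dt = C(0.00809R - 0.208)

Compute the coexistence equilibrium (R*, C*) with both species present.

From dC/dt = 0 with C > 0: 0.00809R* = 0.208, so R* = 25.7.
Substitute into dR/dt = 0: 0.345(1 - 25.7/72.7) = 0.0143C*.
The bracket is 0.646, giving C* = 0.223/0.0143 = 15.6.

R* ≈ 25.7, C* ≈ 15.6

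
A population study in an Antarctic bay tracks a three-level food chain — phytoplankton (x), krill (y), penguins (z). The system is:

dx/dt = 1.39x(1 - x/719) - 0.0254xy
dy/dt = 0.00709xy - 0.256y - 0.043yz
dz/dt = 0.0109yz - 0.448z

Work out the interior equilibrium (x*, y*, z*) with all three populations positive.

x* ≈ 179, y* ≈ 41.1, z* ≈ 23.6

From dz/dt = 0: 0.0109y* = 0.448, so y* = 41.1.
From dx/dt = 0: 1.39(1 - x*/719) = 0.0254·41.1, giving x* = 719·(1 - 0.751) = 179.
From dy/dt = 0: 0.00709·179 - 0.256 = 0.043z*, so z* = 1.01/0.043 = 23.6.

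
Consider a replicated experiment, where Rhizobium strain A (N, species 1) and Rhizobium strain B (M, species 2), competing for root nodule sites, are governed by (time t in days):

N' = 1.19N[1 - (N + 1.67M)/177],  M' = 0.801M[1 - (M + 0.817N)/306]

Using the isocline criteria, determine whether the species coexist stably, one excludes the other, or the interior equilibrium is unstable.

Compare the nullcline intercepts: K1/α12 = 177/1.67 = 106 < K2 = 306; K2/α21 = 306/0.817 = 375 > K1 = 177.
Since the inequalities point opposite ways, species 2 can invade but species 1 cannot.

species 2 excludes species 1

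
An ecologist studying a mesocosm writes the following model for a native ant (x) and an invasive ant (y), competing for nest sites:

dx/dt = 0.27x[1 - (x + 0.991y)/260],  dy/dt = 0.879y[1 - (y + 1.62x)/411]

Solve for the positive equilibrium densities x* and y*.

Setting both brackets to zero gives the nullclines x + 0.991y = 260 and 1.62x + y = 411.
Substituting y = 411 - 1.62x into the first: x(1 - 0.991·1.62) = 260 - 0.991·411.
So x* = -147/-0.605 = 243, and then y* = 411 - 1.62·243 = 16.8.

x* ≈ 243, y* ≈ 16.8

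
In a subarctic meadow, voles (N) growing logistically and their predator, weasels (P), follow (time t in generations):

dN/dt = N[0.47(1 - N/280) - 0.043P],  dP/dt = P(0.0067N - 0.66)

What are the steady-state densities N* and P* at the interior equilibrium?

N* ≈ 98.5, P* ≈ 7.08

From dP/dt = 0 with P > 0: 0.0067N* = 0.66, so N* = 98.5.
Substitute into dN/dt = 0: 0.47(1 - 98.5/280) = 0.043P*.
The bracket is 0.648, giving P* = 0.305/0.043 = 7.08.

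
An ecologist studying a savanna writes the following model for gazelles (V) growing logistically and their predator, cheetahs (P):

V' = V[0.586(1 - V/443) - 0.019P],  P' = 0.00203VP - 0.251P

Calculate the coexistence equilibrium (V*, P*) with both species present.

From dP/dt = 0 with P > 0: 0.00203V* = 0.251, so V* = 124.
Substitute into dV/dt = 0: 0.586(1 - 124/443) = 0.019P*.
The bracket is 0.721, giving P* = 0.422/0.019 = 22.2.

V* ≈ 124, P* ≈ 22.2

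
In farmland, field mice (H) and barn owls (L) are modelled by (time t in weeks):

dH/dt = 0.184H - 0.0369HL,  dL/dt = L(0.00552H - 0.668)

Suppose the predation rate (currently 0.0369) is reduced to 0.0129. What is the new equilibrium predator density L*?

L* ≈ 14.3

At the interior fixed point, setting dH/dt = 0 with H > 0 fixes L* = (prey growth rate)/(HL coefficient) — independent of the other coefficients.
With the change, L* = 0.184/0.0129 = 14.3; it rises from 4.99.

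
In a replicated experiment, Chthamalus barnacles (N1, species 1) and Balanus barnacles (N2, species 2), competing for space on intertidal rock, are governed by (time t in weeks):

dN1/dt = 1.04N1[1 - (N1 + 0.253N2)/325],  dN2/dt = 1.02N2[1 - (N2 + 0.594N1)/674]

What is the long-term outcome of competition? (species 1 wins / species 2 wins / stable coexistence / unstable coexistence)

stable coexistence

Compare the nullcline intercepts: K1/α12 = 325/0.253 = 1280 > K2 = 674; K2/α21 = 674/0.594 = 1130 > K1 = 325.
Since both inequalities hold, each species can invade when rare, so the interior equilibrium is stable.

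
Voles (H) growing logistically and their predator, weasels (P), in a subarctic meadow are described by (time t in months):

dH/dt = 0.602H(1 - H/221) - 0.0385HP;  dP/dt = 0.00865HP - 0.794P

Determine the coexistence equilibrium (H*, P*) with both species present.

H* ≈ 91.8, P* ≈ 9.14

From dP/dt = 0 with P > 0: 0.00865H* = 0.794, so H* = 91.8.
Substitute into dH/dt = 0: 0.602(1 - 91.8/221) = 0.0385P*.
The bracket is 0.585, giving P* = 0.352/0.0385 = 9.14.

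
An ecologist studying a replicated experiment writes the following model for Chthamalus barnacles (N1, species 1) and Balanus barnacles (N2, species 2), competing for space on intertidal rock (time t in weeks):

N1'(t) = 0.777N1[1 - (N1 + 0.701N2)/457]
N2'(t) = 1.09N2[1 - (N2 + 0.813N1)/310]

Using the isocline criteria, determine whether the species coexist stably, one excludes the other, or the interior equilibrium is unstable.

Compare the nullcline intercepts: K1/α12 = 457/0.701 = 652 > K2 = 310; K2/α21 = 310/0.813 = 381 < K1 = 457.
Since the inequalities point opposite ways, species 1 can invade but species 2 cannot.

species 1 excludes species 2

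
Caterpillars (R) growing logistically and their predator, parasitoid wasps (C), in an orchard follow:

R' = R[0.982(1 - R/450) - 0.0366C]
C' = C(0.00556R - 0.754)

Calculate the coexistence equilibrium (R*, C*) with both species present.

From dC/dt = 0 with C > 0: 0.00556R* = 0.754, so R* = 136.
Substitute into dR/dt = 0: 0.982(1 - 136/450) = 0.0366C*.
The bracket is 0.699, giving C* = 0.686/0.0366 = 18.7.

R* ≈ 136, C* ≈ 18.7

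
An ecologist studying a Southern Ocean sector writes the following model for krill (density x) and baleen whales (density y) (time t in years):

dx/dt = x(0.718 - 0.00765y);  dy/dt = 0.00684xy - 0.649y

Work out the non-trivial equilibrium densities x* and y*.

x* ≈ 94.9, y* ≈ 93.9

Set dy/dt = 0 with y > 0: 0.00684x - 0.649 = 0, so x* = 0.649/0.00684 = 94.9.
Set dx/dt = 0 with x > 0: 0.718 - 0.00765y = 0, so y* = 0.718/0.00765 = 93.9.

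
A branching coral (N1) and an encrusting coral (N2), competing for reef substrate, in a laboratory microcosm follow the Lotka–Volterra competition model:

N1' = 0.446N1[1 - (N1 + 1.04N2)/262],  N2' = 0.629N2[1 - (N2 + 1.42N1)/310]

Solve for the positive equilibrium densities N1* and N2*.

N1* ≈ 127, N2* ≈ 130

Setting both brackets to zero gives the nullclines N1 + 1.04N2 = 262 and 1.42N1 + N2 = 310.
Substituting N2 = 310 - 1.42N1 into the first: N1(1 - 1.04·1.42) = 262 - 1.04·310.
So N1* = -60.4/-0.477 = 127, and then N2* = 310 - 1.42·127 = 130.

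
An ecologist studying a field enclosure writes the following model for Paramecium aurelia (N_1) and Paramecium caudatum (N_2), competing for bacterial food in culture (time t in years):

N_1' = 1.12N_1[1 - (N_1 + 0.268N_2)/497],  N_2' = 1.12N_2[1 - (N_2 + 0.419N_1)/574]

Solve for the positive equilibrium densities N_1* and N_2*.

N_1* ≈ 387, N_2* ≈ 412

Setting both brackets to zero gives the nullclines N_1 + 0.268N_2 = 497 and 0.419N_1 + N_2 = 574.
Substituting N_2 = 574 - 0.419N_1 into the first: N_1(1 - 0.268·0.419) = 497 - 0.268·574.
So N_1* = 343/0.888 = 387, and then N_2* = 574 - 0.419·387 = 412.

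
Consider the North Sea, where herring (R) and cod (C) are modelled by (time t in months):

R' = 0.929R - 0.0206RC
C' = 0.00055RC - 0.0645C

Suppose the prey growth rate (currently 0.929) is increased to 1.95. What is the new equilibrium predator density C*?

C* ≈ 94.7

At the interior fixed point, setting dR/dt = 0 with R > 0 fixes C* = (prey growth rate)/(RC coefficient) — independent of the other coefficients.
With the change, C* = 1.95/0.0206 = 94.7; it rises from 45.1.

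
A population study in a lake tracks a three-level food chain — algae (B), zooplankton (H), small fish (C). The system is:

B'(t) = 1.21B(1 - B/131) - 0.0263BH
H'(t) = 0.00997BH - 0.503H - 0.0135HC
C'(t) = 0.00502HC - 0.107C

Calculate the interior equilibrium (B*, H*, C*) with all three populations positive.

B* ≈ 70.3, H* ≈ 21.3, C* ≈ 14.7

From dC/dt = 0: 0.00502H* = 0.107, so H* = 21.3.
From dB/dt = 0: 1.21(1 - B*/131) = 0.0263·21.3, giving B* = 131·(1 - 0.463) = 70.3.
From dH/dt = 0: 0.00997·70.3 - 0.503 = 0.0135C*, so C* = 0.198/0.0135 = 14.7.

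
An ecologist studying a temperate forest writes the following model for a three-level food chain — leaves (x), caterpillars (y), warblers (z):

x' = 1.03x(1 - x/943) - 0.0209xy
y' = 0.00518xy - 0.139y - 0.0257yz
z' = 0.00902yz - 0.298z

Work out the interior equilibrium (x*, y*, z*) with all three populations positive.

From dz/dt = 0: 0.00902y* = 0.298, so y* = 33.
From dx/dt = 0: 1.03(1 - x*/943) = 0.0209·33, giving x* = 943·(1 - 0.67) = 311.
From dy/dt = 0: 0.00518·311 - 0.139 = 0.0257z*, so z* = 1.47/0.0257 = 57.2.

x* ≈ 311, y* ≈ 33, z* ≈ 57.2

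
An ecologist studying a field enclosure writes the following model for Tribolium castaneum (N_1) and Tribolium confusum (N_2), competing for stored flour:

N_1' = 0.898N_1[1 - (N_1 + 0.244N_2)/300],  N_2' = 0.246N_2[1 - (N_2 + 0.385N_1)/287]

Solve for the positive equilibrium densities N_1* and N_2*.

N_1* ≈ 254, N_2* ≈ 189

Setting both brackets to zero gives the nullclines N_1 + 0.244N_2 = 300 and 0.385N_1 + N_2 = 287.
Substituting N_2 = 287 - 0.385N_1 into the first: N_1(1 - 0.244·0.385) = 300 - 0.244·287.
So N_1* = 230/0.906 = 254, and then N_2* = 287 - 0.385·254 = 189.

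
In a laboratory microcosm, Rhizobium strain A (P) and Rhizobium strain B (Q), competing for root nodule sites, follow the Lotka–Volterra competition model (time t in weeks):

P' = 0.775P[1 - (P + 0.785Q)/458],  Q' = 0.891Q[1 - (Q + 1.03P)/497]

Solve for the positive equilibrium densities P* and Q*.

P* ≈ 354, Q* ≈ 132

Setting both brackets to zero gives the nullclines P + 0.785Q = 458 and 1.03P + Q = 497.
Substituting Q = 497 - 1.03P into the first: P(1 - 0.785·1.03) = 458 - 0.785·497.
So P* = 67.9/0.191 = 354, and then Q* = 497 - 1.03·354 = 132.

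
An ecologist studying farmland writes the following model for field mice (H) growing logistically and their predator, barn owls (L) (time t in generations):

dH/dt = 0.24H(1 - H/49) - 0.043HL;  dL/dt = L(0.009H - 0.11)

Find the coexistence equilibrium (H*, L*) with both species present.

H* ≈ 12.2, L* ≈ 4.19

From dL/dt = 0 with L > 0: 0.009H* = 0.11, so H* = 12.2.
Substitute into dH/dt = 0: 0.24(1 - 12.2/49) = 0.043L*.
The bracket is 0.751, giving L* = 0.18/0.043 = 4.19.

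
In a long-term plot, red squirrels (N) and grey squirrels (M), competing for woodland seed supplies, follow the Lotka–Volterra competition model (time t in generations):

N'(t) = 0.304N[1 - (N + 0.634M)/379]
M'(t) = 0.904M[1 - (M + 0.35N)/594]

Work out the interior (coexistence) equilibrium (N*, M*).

N* ≈ 3.09, M* ≈ 593

Setting both brackets to zero gives the nullclines N + 0.634M = 379 and 0.35N + M = 594.
Substituting M = 594 - 0.35N into the first: N(1 - 0.634·0.35) = 379 - 0.634·594.
So N* = 2.4/0.778 = 3.09, and then M* = 594 - 0.35·3.09 = 593.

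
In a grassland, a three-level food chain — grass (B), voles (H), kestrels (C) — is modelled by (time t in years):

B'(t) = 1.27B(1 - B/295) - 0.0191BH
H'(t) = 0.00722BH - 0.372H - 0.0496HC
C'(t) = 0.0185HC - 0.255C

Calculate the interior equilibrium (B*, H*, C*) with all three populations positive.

B* ≈ 234, H* ≈ 13.8, C* ≈ 26.5

From dC/dt = 0: 0.0185H* = 0.255, so H* = 13.8.
From dB/dt = 0: 1.27(1 - B*/295) = 0.0191·13.8, giving B* = 295·(1 - 0.207) = 234.
From dH/dt = 0: 0.00722·234 - 0.372 = 0.0496C*, so C* = 1.32/0.0496 = 26.5.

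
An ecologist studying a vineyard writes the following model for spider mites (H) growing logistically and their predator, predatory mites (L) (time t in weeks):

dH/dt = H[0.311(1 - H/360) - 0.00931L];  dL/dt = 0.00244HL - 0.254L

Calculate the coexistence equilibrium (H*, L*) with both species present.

H* ≈ 104, L* ≈ 23.7

From dL/dt = 0 with L > 0: 0.00244H* = 0.254, so H* = 104.
Substitute into dH/dt = 0: 0.311(1 - 104/360) = 0.00931L*.
The bracket is 0.711, giving L* = 0.221/0.00931 = 23.7.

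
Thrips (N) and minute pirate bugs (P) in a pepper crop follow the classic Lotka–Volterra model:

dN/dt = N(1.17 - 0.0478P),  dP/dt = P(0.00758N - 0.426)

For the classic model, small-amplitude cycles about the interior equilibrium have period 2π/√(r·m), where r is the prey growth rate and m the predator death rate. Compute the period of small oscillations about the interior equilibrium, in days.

Here r = 1.17 and m = 0.426, so r·m = 0.498.
ω = √0.498 = 0.706 per day, hence T = 2π/ω ≈ 8.9 days.

T ≈ 8.9 days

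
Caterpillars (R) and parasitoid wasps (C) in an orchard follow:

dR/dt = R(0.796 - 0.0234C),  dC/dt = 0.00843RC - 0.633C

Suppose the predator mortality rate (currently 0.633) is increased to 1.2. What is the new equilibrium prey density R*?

At the interior fixed point, setting dC/dt = 0 with C > 0 fixes R* = (predator death rate)/(RC coefficient) — independent of the other coefficients.
With the change, R* = 1.2/0.00843 = 142; it rises from 75.1.

R* ≈ 142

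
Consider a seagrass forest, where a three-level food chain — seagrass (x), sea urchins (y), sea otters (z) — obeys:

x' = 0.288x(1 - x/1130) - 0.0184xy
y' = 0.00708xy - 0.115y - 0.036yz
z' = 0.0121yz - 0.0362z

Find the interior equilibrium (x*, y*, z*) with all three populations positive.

x* ≈ 914, y* ≈ 2.99, z* ≈ 177

From dz/dt = 0: 0.0121y* = 0.0362, so y* = 2.99.
From dx/dt = 0: 0.288(1 - x*/1130) = 0.0184·2.99, giving x* = 1130·(1 - 0.191) = 914.
From dy/dt = 0: 0.00708·914 - 0.115 = 0.036z*, so z* = 6.36/0.036 = 177.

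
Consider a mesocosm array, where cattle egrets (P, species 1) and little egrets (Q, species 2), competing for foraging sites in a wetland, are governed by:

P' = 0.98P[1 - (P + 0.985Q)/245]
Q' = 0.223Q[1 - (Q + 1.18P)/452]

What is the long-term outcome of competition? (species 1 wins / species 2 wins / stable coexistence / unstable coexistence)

species 2 excludes species 1

Compare the nullcline intercepts: K1/α12 = 245/0.985 = 249 < K2 = 452; K2/α21 = 452/1.18 = 383 > K1 = 245.
Since the inequalities point opposite ways, species 2 can invade but species 1 cannot.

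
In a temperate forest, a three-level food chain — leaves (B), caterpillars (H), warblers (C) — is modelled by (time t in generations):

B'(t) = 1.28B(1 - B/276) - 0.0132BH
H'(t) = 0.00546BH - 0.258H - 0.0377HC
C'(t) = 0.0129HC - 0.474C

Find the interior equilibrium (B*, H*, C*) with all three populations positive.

B* ≈ 171, H* ≈ 36.7, C* ≈ 18

From dC/dt = 0: 0.0129H* = 0.474, so H* = 36.7.
From dB/dt = 0: 1.28(1 - B*/276) = 0.0132·36.7, giving B* = 276·(1 - 0.379) = 171.
From dH/dt = 0: 0.00546·171 - 0.258 = 0.0377C*, so C* = 0.678/0.0377 = 18.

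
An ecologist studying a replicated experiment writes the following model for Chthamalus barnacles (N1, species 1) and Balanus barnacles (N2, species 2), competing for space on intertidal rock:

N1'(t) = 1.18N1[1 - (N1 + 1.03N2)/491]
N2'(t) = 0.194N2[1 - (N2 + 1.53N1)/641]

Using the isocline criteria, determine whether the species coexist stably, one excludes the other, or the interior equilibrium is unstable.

Compare the nullcline intercepts: K1/α12 = 491/1.03 = 477 < K2 = 641; K2/α21 = 641/1.53 = 419 < K1 = 491.
Since both are reversed, neither can invade when rare; the interior point is a saddle.

unstable coexistence (outcome depends on initial conditions)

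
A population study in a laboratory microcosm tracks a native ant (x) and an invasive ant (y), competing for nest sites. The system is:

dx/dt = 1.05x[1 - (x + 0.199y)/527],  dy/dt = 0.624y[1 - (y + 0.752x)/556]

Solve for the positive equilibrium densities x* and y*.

x* ≈ 490, y* ≈ 188

Setting both brackets to zero gives the nullclines x + 0.199y = 527 and 0.752x + y = 556.
Substituting y = 556 - 0.752x into the first: x(1 - 0.199·0.752) = 527 - 0.199·556.
So x* = 416/0.85 = 490, and then y* = 556 - 0.752·490 = 188.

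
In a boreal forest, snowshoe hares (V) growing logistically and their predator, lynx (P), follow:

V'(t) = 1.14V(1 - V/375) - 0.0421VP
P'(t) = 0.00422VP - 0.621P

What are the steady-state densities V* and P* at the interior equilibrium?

From dP/dt = 0 with P > 0: 0.00422V* = 0.621, so V* = 147.
Substitute into dV/dt = 0: 1.14(1 - 147/375) = 0.0421P*.
The bracket is 0.608, giving P* = 0.693/0.0421 = 16.5.

V* ≈ 147, P* ≈ 16.5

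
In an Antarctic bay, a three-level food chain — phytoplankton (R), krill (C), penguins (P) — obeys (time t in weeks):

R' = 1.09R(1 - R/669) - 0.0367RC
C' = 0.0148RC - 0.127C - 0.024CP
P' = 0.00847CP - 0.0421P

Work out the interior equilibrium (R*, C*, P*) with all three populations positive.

R* ≈ 557, C* ≈ 4.97, P* ≈ 338

From dP/dt = 0: 0.00847C* = 0.0421, so C* = 4.97.
From dR/dt = 0: 1.09(1 - R*/669) = 0.0367·4.97, giving R* = 669·(1 - 0.167) = 557.
From dC/dt = 0: 0.0148·557 - 0.127 = 0.024P*, so P* = 8.12/0.024 = 338.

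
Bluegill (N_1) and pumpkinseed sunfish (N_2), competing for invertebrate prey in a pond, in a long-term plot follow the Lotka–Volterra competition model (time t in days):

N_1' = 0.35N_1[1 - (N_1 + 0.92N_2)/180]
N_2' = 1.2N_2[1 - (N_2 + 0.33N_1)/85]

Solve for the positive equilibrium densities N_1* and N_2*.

Setting both brackets to zero gives the nullclines N_1 + 0.92N_2 = 180 and 0.33N_1 + N_2 = 85.
Substituting N_2 = 85 - 0.33N_1 into the first: N_1(1 - 0.92·0.33) = 180 - 0.92·85.
So N_1* = 102/0.696 = 146, and then N_2* = 85 - 0.33·146 = 36.8.

N_1* ≈ 146, N_2* ≈ 36.8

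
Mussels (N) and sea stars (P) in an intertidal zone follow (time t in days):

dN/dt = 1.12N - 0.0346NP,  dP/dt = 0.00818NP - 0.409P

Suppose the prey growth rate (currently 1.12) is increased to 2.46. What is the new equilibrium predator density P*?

At the interior fixed point, setting dN/dt = 0 with N > 0 fixes P* = (prey growth rate)/(NP coefficient) — independent of the other coefficients.
With the change, P* = 2.46/0.0346 = 71.1; it rises from 32.4.

P* ≈ 71.1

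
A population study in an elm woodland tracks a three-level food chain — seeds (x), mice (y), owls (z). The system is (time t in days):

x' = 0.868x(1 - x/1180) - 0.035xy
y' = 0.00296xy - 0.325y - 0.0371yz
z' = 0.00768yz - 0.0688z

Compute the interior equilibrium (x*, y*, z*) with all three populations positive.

From dz/dt = 0: 0.00768y* = 0.0688, so y* = 8.96.
From dx/dt = 0: 0.868(1 - x*/1180) = 0.035·8.96, giving x* = 1180·(1 - 0.361) = 754.
From dy/dt = 0: 0.00296·754 - 0.325 = 0.0371z*, so z* = 1.91/0.0371 = 51.4.

x* ≈ 754, y* ≈ 8.96, z* ≈ 51.4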